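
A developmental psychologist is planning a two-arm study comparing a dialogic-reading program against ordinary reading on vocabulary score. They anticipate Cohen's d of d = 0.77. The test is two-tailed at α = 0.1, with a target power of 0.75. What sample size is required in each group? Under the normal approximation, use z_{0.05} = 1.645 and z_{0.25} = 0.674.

n = 19 per group

For two independent groups with equal n: n = 2·((z_{α/2} + z_β) / d)².
z_{α/2} + z_β = 1.645 + 0.674 = 2.319.
n = 2 × (2.319 / 0.77)² = 2 × 3.012² = 2 × 9.07 = 18.1.
Round up to the next whole participant.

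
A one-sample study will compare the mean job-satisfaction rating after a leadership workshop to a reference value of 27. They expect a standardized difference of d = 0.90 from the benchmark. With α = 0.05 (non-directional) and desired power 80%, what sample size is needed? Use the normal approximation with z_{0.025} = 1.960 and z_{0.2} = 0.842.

For a one-sample test: n = ((z_{α/2} + z_β) / d)².
z_{α/2} + z_β = 1.960 + 0.842 = 2.802.
n = (2.802 / 0.90)² = 3.113² = 9.69.
Round up.

n = 10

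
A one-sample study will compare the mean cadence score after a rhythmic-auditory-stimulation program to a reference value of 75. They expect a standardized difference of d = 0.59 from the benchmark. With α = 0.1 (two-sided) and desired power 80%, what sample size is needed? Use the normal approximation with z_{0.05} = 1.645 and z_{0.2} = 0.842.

For a one-sample test: n = ((z_{α/2} + z_β) / d)².
z_{α/2} + z_β = 1.645 + 0.842 = 2.487.
n = (2.487 / 0.59)² = 4.215² = 17.77.
Round up.

n = 18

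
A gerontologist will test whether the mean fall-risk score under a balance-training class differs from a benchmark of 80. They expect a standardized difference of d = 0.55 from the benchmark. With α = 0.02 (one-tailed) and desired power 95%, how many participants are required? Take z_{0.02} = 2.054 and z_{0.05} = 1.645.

n = 46

For a one-sample test: n = ((z_{α} + z_β) / d)².
z_{α} + z_β = 2.054 + 1.645 = 3.699.
n = (3.699 / 0.55)² = 6.725² = 45.23.
Round up.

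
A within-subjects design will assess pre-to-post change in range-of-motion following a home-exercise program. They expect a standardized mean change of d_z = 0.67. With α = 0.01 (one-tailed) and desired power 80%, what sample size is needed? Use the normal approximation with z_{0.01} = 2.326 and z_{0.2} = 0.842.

n = 23 pairs

For a paired (one-sample on differences) test: n = ((z_{α} + z_β) / d)².
z_{α} + z_β = 2.326 + 0.842 = 3.168.
n = (3.168 / 0.67)² = 4.728² = 22.36.
Round up.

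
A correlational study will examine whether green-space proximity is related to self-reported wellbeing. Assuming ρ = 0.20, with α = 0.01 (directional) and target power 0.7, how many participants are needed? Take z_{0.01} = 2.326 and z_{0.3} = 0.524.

Fisher's z: C = ½·ln((1+r)/(1−r)) = ½·ln(1.5000) = 0.2027.
n = ((z_{α} + z_β)/C)² + 3.
(2.326 + 0.524) / 0.2027 = 2.850 / 0.2027 = 14.060.
n = 14.060² + 3 = 197.69 + 3 = 200.7.
Round up.

n = 201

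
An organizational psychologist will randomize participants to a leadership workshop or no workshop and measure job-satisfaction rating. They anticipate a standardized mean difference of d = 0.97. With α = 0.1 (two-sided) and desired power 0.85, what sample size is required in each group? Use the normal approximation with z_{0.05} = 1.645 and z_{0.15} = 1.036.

For two independent groups with equal n: n = 2·((z_{α/2} + z_β) / d)².
z_{α/2} + z_β = 1.645 + 1.036 = 2.681.
n = 2 × (2.681 / 0.97)² = 2 × 2.764² = 2 × 7.64 = 15.3.
Round up to the next whole participant.

n = 16 per group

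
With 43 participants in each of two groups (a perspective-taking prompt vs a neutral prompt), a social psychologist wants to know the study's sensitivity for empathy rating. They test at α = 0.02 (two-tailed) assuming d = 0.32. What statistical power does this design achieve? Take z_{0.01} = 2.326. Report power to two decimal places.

For two equal groups, power = Φ(d·√(n/2) − z_{α/2}).
d·√(n/2) = 0.32 × √(43/2) = 0.32 × 4.637 = 1.484.
z_β = 1.484 − 2.326 = -0.842.
Power = Φ(-0.842) = 0.200.

power ≈ 0.20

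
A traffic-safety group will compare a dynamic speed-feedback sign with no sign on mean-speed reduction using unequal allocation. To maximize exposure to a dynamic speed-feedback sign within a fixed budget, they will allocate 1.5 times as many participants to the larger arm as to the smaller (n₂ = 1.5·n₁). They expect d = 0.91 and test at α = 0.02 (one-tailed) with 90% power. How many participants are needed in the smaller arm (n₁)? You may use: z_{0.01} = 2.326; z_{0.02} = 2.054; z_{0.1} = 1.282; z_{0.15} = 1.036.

With allocation ratio k = n₂/n₁ = 1.5, Var(x̄₁−x̄₂) = σ²(1/n₁ + 1/(k·n₁)) = σ²·(k+1)/(k·n₁).
So n₁ = (1 + 1/k)·((z_{α} + z_β)/d)² = 1.667 × (3.336/0.91)².
n₁ = 1.667 × 13.44 = 22.4.
Round up: n₁ = 23, giving n₂ = ⌈1.5 × 23⌉ = ⌈34.5⌉ = 35.

n₁ = 23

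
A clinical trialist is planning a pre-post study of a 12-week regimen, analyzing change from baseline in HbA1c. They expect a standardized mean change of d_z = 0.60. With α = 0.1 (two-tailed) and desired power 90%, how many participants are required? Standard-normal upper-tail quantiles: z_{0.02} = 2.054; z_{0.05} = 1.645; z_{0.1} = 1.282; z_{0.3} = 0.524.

For a paired (one-sample on differences) test: n = ((z_{α/2} + z_β) / d)².
z_{α/2} + z_β = 1.645 + 1.282 = 2.927.
n = (2.927 / 0.60)² = 4.878² = 23.80.
Round up.

n = 24 pairs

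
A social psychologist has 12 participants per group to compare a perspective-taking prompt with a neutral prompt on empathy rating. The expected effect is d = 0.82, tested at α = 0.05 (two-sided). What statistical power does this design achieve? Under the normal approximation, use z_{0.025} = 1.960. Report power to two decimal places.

power ≈ 0.52

For two equal groups, power = Φ(d·√(n/2) − z_{α/2}).
d·√(n/2) = 0.82 × √(12/2) = 0.82 × 2.449 = 2.009.
z_β = 2.009 − 1.960 = 0.049.
Power = Φ(0.049) = 0.519.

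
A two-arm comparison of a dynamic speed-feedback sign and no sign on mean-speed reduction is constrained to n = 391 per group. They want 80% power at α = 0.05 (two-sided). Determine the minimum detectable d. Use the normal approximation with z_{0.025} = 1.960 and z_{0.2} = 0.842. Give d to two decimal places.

For two independent groups of n = 391 each: d_min = (z_{α/2} + z_β)·√(2/n).
z-sum = 1.960 + 0.842 = 2.802.
d_min = 2.802 × √(2/391) = 2.802 × 0.0715 = 0.200.

d_min ≈ 0.20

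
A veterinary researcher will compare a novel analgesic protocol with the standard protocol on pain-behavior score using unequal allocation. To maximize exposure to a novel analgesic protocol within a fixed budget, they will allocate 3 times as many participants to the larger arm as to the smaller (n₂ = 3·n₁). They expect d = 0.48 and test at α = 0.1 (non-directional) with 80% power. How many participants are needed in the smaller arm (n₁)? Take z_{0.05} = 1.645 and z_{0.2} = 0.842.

With allocation ratio k = n₂/n₁ = 3, Var(x̄₁−x̄₂) = σ²(1/n₁ + 1/(k·n₁)) = σ²·(k+1)/(k·n₁).
So n₁ = (1 + 1/k)·((z_{α/2} + z_β)/d)² = 1.333 × (2.487/0.48)².
n₁ = 1.333 × 26.85 = 35.8.
Round up: n₁ = 36, giving n₂ = 3 × 36 = 108.

n₁ = 36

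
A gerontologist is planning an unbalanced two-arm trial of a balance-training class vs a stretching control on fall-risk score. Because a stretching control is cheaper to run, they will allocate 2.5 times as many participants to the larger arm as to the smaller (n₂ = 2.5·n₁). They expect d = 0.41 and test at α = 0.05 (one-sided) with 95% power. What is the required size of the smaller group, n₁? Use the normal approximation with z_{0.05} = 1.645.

With allocation ratio k = n₂/n₁ = 2.5, Var(x̄₁−x̄₂) = σ²(1/n₁ + 1/(k·n₁)) = σ²·(k+1)/(k·n₁).
So n₁ = (1 + 1/k)·((z_{α} + z_β)/d)² = 1.400 × (3.290/0.41)².
n₁ = 1.400 × 64.39 = 90.1.
Round up: n₁ = 91, giving n₂ = ⌈2.5 × 91⌉ = ⌈227.5⌉ = 228.

n₁ = 91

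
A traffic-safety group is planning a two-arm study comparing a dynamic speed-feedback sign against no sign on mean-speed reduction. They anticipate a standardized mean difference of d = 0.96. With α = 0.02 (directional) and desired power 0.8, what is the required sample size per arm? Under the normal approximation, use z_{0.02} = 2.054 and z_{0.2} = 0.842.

For two independent groups with equal n: n = 2·((z_{α} + z_β) / d)².
z_{α} + z_β = 2.054 + 0.842 = 2.896.
n = 2 × (2.896 / 0.96)² = 2 × 3.017² = 2 × 9.10 = 18.2.
Round up to the next whole participant.

n = 19 per group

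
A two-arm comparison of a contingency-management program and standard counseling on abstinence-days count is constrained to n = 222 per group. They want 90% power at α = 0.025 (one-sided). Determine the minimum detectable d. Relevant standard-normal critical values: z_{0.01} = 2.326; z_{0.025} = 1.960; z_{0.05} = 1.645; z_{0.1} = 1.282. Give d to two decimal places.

d_min ≈ 0.31

For two independent groups of n = 222 each: d_min = (z_{α} + z_β)·√(2/n).
z-sum = 1.960 + 1.282 = 3.242.
d_min = 3.242 × √(2/222) = 3.242 × 0.0949 = 0.308.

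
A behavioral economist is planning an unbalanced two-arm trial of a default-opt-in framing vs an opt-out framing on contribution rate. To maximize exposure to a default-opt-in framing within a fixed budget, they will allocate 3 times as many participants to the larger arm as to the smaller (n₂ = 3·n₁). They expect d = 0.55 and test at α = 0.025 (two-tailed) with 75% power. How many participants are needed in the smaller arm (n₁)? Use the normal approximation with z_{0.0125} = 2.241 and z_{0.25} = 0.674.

With allocation ratio k = n₂/n₁ = 3, Var(x̄₁−x̄₂) = σ²(1/n₁ + 1/(k·n₁)) = σ²·(k+1)/(k·n₁).
So n₁ = (1 + 1/k)·((z_{α/2} + z_β)/d)² = 1.333 × (2.915/0.55)².
n₁ = 1.333 × 28.09 = 37.5.
Round up: n₁ = 38, giving n₂ = 3 × 38 = 114.

n₁ = 38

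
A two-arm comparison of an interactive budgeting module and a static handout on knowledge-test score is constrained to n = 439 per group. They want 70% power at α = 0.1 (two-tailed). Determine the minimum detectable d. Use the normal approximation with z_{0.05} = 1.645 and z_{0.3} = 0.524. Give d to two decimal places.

For two independent groups of n = 439 each: d_min = (z_{α/2} + z_β)·√(2/n).
z-sum = 1.645 + 0.524 = 2.169.
d_min = 2.169 × √(2/439) = 2.169 × 0.0675 = 0.146.

d_min ≈ 0.15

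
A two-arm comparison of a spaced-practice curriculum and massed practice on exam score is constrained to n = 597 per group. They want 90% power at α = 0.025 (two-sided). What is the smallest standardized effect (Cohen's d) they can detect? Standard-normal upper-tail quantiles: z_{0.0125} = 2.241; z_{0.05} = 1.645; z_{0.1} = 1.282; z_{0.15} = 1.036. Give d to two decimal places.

d_min ≈ 0.20

For two independent groups of n = 597 each: d_min = (z_{α/2} + z_β)·√(2/n).
z-sum = 2.241 + 1.282 = 3.523.
d_min = 3.523 × √(2/597) = 3.523 × 0.0579 = 0.204.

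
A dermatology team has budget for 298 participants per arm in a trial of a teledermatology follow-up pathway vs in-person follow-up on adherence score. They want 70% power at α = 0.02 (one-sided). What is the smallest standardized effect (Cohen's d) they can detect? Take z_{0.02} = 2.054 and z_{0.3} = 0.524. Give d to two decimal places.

d_min ≈ 0.21

For two independent groups of n = 298 each: d_min = (z_{α} + z_β)·√(2/n).
z-sum = 2.054 + 0.524 = 2.578.
d_min = 2.578 × √(2/298) = 2.578 × 0.0819 = 0.211.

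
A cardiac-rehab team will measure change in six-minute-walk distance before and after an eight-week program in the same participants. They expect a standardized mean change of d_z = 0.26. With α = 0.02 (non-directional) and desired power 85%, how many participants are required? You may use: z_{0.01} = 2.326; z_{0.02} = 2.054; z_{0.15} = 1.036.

For a paired (one-sample on differences) test: n = ((z_{α/2} + z_β) / d)².
z_{α/2} + z_β = 2.326 + 1.036 = 3.362.
n = (3.362 / 0.26)² = 12.931² = 167.20.
Round up.

n = 168 pairs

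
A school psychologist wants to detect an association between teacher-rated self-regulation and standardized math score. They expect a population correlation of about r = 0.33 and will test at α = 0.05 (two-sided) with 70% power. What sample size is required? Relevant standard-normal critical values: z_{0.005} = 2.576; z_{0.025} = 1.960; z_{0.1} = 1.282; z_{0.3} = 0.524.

n = 56

Fisher's z: C = ½·ln((1+r)/(1−r)) = ½·ln(1.9851) = 0.3428.
n = ((z_{α/2} + z_β)/C)² + 3.
(1.960 + 0.524) / 0.3428 = 2.484 / 0.3428 = 7.246.
n = 7.246² + 3 = 52.51 + 3 = 55.5.
Round up.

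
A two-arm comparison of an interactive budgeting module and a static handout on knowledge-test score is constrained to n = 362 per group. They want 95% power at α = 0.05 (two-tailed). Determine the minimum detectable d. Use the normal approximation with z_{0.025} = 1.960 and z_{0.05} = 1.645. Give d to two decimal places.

For two independent groups of n = 362 each: d_min = (z_{α/2} + z_β)·√(2/n).
z-sum = 1.960 + 1.645 = 3.605.
d_min = 3.605 × √(2/362) = 3.605 × 0.0743 = 0.268.

d_min ≈ 0.27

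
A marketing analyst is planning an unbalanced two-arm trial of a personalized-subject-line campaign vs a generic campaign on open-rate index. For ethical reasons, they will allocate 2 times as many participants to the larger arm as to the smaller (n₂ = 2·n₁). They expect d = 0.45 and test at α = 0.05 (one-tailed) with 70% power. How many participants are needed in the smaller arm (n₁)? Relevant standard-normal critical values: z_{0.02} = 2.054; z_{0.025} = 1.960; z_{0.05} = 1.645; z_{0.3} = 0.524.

n₁ = 35

With allocation ratio k = n₂/n₁ = 2, Var(x̄₁−x̄₂) = σ²(1/n₁ + 1/(k·n₁)) = σ²·(k+1)/(k·n₁).
So n₁ = (1 + 1/k)·((z_{α} + z_β)/d)² = 1.500 × (2.169/0.45)².
n₁ = 1.500 × 23.23 = 34.8.
Round up: n₁ = 35, giving n₂ = 2 × 35 = 70.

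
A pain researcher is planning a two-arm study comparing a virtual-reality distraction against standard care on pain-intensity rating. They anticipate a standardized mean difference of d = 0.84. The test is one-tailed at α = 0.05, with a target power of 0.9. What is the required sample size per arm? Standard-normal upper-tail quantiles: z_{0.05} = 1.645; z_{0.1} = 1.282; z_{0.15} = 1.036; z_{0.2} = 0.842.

For two independent groups with equal n: n = 2·((z_{α} + z_β) / d)².
z_{α} + z_β = 1.645 + 1.282 = 2.927.
n = 2 × (2.927 / 0.84)² = 2 × 3.485² = 2 × 12.14 = 24.3.
Round up to the next whole participant.

n = 25 per group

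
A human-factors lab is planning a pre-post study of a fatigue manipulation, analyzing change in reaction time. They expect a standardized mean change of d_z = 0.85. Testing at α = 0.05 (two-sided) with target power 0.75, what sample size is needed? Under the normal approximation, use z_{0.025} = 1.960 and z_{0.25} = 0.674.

For a paired (one-sample on differences) test: n = ((z_{α/2} + z_β) / d)².
z_{α/2} + z_β = 1.960 + 0.674 = 2.634.
n = (2.634 / 0.85)² = 3.099² = 9.60.
Round up.

n = 10 pairs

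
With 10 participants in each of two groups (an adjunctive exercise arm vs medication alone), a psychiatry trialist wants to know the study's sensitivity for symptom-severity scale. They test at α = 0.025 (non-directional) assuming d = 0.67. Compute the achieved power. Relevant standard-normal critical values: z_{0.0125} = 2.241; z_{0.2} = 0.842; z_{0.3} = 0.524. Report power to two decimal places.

power ≈ 0.23

For two equal groups, power = Φ(d·√(n/2) − z_{α/2}).
d·√(n/2) = 0.67 × √(10/2) = 0.67 × 2.236 = 1.498.
z_β = 1.498 − 2.241 = -0.743.
Power = Φ(-0.743) = 0.229.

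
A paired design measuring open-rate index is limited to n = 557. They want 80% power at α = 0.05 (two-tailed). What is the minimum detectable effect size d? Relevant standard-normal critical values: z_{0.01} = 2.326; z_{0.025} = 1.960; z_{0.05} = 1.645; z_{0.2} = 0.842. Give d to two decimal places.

d_min ≈ 0.12

For a single sample (or paired design) of n = 557: d_min = (z_{α/2} + z_β)/√n.
z-sum = 1.960 + 0.842 = 2.802.
d_min = 2.802 / √557 = 2.802 / 23.601 = 0.119.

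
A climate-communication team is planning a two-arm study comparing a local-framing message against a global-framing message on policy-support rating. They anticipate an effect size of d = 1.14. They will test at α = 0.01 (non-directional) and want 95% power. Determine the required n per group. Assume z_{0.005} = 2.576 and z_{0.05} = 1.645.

n = 28 per group

For two independent groups with equal n: n = 2·((z_{α/2} + z_β) / d)².
z_{α/2} + z_β = 2.576 + 1.645 = 4.221.
n = 2 × (4.221 / 1.14)² = 2 × 3.703² = 2 × 13.71 = 27.4.
Round up to the next whole participant.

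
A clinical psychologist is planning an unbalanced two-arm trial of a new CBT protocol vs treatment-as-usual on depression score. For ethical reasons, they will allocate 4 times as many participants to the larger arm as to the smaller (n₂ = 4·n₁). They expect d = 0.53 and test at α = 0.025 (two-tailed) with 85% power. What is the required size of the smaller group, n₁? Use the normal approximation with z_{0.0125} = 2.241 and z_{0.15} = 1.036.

With allocation ratio k = n₂/n₁ = 4, Var(x̄₁−x̄₂) = σ²(1/n₁ + 1/(k·n₁)) = σ²·(k+1)/(k·n₁).
So n₁ = (1 + 1/k)·((z_{α/2} + z_β)/d)² = 1.250 × (3.277/0.53)².
n₁ = 1.250 × 38.23 = 47.8.
Round up: n₁ = 48, giving n₂ = 4 × 48 = 192.

n₁ = 48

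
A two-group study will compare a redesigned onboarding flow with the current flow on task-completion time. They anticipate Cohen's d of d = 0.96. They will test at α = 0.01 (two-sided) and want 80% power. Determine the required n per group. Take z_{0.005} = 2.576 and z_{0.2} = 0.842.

n = 26 per group

For two independent groups with equal n: n = 2·((z_{α/2} + z_β) / d)².
z_{α/2} + z_β = 2.576 + 0.842 = 3.418.
n = 2 × (3.418 / 0.96)² = 2 × 3.560² = 2 × 12.68 = 25.4.
Round up to the next whole participant.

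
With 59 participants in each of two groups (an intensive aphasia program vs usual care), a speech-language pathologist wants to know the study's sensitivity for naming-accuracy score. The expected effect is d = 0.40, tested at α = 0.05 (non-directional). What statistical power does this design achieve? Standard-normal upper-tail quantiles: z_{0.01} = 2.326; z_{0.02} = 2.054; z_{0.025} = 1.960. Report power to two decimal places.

power ≈ 0.58

For two equal groups, power = Φ(d·√(n/2) − z_{α/2}).
d·√(n/2) = 0.40 × √(59/2) = 0.40 × 5.431 = 2.173.
z_β = 2.173 − 1.960 = 0.213.
Power = Φ(0.213) = 0.584.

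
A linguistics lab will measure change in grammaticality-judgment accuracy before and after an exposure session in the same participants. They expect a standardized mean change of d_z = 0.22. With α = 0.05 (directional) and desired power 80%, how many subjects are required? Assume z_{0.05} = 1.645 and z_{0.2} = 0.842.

n = 128 pairs

For a paired (one-sample on differences) test: n = ((z_{α} + z_β) / d)².
z_{α} + z_β = 1.645 + 0.842 = 2.487.
n = (2.487 / 0.22)² = 11.305² = 127.79.
Round up.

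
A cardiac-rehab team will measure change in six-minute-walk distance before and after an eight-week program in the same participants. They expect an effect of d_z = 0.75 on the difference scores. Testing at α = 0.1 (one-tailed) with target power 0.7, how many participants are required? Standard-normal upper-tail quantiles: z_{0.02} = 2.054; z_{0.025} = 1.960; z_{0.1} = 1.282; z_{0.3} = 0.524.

n = 6 pairs

For a paired (one-sample on differences) test: n = ((z_{α} + z_β) / d)².
z_{α} + z_β = 1.282 + 0.524 = 1.806.
n = (1.806 / 0.75)² = 2.408² = 5.80.
Round up.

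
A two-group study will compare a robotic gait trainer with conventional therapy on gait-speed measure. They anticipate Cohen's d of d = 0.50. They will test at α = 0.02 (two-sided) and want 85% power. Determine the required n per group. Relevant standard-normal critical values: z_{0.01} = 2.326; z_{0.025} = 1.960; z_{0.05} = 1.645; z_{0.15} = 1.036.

n = 91 per group

For two independent groups with equal n: n = 2·((z_{α/2} + z_β) / d)².
z_{α/2} + z_β = 2.326 + 1.036 = 3.362.
n = 2 × (3.362 / 0.50)² = 2 × 6.724² = 2 × 45.21 = 90.4.
Round up to the next whole participant.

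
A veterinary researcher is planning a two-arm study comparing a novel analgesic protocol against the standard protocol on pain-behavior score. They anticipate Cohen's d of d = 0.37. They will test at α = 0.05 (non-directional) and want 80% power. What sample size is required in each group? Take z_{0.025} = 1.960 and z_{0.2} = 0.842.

For two independent groups with equal n: n = 2·((z_{α/2} + z_β) / d)².
z_{α/2} + z_β = 1.960 + 0.842 = 2.802.
n = 2 × (2.802 / 0.37)² = 2 × 7.573² = 2 × 57.35 = 114.7.
Round up to the next whole participant.

n = 115 per group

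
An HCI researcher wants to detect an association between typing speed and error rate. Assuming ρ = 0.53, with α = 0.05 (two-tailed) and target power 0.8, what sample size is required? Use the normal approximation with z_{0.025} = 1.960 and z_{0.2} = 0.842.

n = 26

Fisher's z: C = ½·ln((1+r)/(1−r)) = ½·ln(3.2553) = 0.5901.
n = ((z_{α/2} + z_β)/C)² + 3.
(1.960 + 0.842) / 0.5901 = 2.802 / 0.5901 = 4.748.
n = 4.748² + 3 = 22.55 + 3 = 25.5.
Round up.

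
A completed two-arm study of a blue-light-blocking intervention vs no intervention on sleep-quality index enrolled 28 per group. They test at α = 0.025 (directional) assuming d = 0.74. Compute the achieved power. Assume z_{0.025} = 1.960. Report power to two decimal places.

For two equal groups, power = Φ(d·√(n/2) − z_{α}).
d·√(n/2) = 0.74 × √(28/2) = 0.74 × 3.742 = 2.769.
z_β = 2.769 − 1.960 = 0.809.
Power = Φ(0.809) = 0.791.

power ≈ 0.79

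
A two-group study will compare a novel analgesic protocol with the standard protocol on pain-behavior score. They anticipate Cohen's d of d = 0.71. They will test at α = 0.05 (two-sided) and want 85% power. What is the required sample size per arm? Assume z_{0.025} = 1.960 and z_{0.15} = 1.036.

For two independent groups with equal n: n = 2·((z_{α/2} + z_β) / d)².
z_{α/2} + z_β = 1.960 + 1.036 = 2.996.
n = 2 × (2.996 / 0.71)² = 2 × 4.220² = 2 × 17.81 = 35.6.
Round up to the next whole participant.

n = 36 per group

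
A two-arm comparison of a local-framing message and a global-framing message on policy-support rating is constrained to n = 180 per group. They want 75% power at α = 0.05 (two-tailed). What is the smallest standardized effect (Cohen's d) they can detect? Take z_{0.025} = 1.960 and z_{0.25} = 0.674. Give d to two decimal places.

For two independent groups of n = 180 each: d_min = (z_{α/2} + z_β)·√(2/n).
z-sum = 1.960 + 0.674 = 2.634.
d_min = 2.634 × √(2/180) = 2.634 × 0.1054 = 0.278.

d_min ≈ 0.28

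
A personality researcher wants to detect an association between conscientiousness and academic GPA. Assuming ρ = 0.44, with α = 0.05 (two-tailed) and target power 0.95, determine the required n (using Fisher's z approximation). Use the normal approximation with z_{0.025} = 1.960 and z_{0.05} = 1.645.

n = 62

Fisher's z: C = ½·ln((1+r)/(1−r)) = ½·ln(2.5714) = 0.4722.
n = ((z_{α/2} + z_β)/C)² + 3.
(1.960 + 1.645) / 0.4722 = 3.605 / 0.4722 = 7.634.
n = 7.634² + 3 = 58.29 + 3 = 61.3.
Round up.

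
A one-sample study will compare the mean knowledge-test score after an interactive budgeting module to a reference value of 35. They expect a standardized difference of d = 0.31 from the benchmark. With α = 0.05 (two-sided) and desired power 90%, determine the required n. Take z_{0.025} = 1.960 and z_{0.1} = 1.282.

For a one-sample test: n = ((z_{α/2} + z_β) / d)².
z_{α/2} + z_β = 1.960 + 1.282 = 3.242.
n = (3.242 / 0.31)² = 10.458² = 109.37.
Round up.

n = 110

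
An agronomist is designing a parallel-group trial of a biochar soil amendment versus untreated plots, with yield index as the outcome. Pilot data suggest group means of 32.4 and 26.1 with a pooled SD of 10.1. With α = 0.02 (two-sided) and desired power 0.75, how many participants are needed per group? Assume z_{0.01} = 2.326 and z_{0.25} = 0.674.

n = 47 per group

Cohen's d = |M₁ − M₂| / SD_pooled = |32.4 − 26.1| / 10.1 = 6.3 / 10.1 = 0.624.
For two independent groups with equal n: n = 2·((z_{α/2} + z_β) / d)².
z_{α/2} + z_β = 2.326 + 0.674 = 3.000.
n = 2 × (3.000 / 0.624)² = 2 × 4.808² = 2 × 23.11 = 46.2.
Round up to the next whole participant.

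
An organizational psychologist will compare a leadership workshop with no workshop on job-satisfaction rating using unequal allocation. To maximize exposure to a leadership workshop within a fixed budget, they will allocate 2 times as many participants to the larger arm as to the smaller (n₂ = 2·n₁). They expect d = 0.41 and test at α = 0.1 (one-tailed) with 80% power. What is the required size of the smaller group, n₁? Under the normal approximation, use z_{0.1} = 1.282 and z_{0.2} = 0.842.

n₁ = 41

With allocation ratio k = n₂/n₁ = 2, Var(x̄₁−x̄₂) = σ²(1/n₁ + 1/(k·n₁)) = σ²·(k+1)/(k·n₁).
So n₁ = (1 + 1/k)·((z_{α} + z_β)/d)² = 1.500 × (2.124/0.41)².
n₁ = 1.500 × 26.84 = 40.3.
Round up: n₁ = 41, giving n₂ = 2 × 41 = 82.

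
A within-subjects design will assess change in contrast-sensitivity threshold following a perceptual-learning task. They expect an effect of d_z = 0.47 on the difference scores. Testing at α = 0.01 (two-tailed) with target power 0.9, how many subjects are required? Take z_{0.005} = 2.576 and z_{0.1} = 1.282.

For a paired (one-sample on differences) test: n = ((z_{α/2} + z_β) / d)².
z_{α/2} + z_β = 2.576 + 1.282 = 3.858.
n = (3.858 / 0.47)² = 8.209² = 67.38.
Round up.

n = 68 pairs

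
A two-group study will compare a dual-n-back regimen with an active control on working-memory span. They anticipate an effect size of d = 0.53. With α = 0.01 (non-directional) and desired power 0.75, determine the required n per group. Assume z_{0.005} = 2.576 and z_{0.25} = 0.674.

For two independent groups with equal n: n = 2·((z_{α/2} + z_β) / d)².
z_{α/2} + z_β = 2.576 + 0.674 = 3.250.
n = 2 × (3.250 / 0.53)² = 2 × 6.132² = 2 × 37.60 = 75.2.
Round up to the next whole participant.

n = 76 per group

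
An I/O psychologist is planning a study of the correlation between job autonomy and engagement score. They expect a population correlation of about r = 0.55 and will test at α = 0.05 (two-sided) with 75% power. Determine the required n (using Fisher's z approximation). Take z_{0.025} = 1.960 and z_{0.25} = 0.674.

Fisher's z: C = ½·ln((1+r)/(1−r)) = ½·ln(3.4444) = 0.6184.
n = ((z_{α/2} + z_β)/C)² + 3.
(1.960 + 0.674) / 0.6184 = 2.634 / 0.6184 = 4.259.
n = 4.259² + 3 = 18.14 + 3 = 21.1.
Round up.

n = 22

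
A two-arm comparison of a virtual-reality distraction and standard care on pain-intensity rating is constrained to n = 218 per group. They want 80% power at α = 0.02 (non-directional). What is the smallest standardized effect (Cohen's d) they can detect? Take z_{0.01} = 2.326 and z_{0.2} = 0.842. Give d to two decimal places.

For two independent groups of n = 218 each: d_min = (z_{α/2} + z_β)·√(2/n).
z-sum = 2.326 + 0.842 = 3.168.
d_min = 3.168 × √(2/218) = 3.168 × 0.0958 = 0.303.

d_min ≈ 0.30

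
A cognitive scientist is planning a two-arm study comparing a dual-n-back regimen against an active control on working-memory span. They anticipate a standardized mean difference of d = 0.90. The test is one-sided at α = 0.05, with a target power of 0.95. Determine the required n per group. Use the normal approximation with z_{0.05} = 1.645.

n = 27 per group

For two independent groups with equal n: n = 2·((z_{α} + z_β) / d)².
z_{α} + z_β = 1.645 + 1.645 = 3.290.
n = 2 × (3.290 / 0.90)² = 2 × 3.656² = 2 × 13.36 = 26.7.
Round up to the next whole participant.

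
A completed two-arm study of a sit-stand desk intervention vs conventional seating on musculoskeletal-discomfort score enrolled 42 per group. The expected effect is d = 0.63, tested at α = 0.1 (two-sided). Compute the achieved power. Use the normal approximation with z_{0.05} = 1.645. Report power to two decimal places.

For two equal groups, power = Φ(d·√(n/2) − z_{α/2}).
d·√(n/2) = 0.63 × √(42/2) = 0.63 × 4.583 = 2.887.
z_β = 2.887 − 1.645 = 1.242.
Power = Φ(1.242) = 0.893.

power ≈ 0.89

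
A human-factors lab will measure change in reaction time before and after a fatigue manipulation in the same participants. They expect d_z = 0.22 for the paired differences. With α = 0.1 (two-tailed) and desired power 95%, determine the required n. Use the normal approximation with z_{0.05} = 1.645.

For a paired (one-sample on differences) test: n = ((z_{α/2} + z_β) / d)².
z_{α/2} + z_β = 1.645 + 1.645 = 3.290.
n = (3.290 / 0.22)² = 14.955² = 223.64.
Round up.

n = 224 pairs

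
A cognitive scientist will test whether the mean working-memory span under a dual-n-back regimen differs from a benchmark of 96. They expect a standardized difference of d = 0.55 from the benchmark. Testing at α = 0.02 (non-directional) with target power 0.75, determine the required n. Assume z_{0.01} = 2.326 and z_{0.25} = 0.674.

For a one-sample test: n = ((z_{α/2} + z_β) / d)².
z_{α/2} + z_β = 2.326 + 0.674 = 3.000.
n = (3.000 / 0.55)² = 5.455² = 29.75.
Round up.

n = 30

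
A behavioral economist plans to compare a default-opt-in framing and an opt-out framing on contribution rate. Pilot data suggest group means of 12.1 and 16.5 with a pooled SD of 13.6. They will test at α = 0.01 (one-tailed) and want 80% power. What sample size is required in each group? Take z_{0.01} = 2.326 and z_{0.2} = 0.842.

n = 192 per group

Cohen's d = |M₁ − M₂| / SD_pooled = |12.1 − 16.5| / 13.6 = 4.4 / 13.6 = 0.324.
For two independent groups with equal n: n = 2·((z_{α} + z_β) / d)².
z_{α} + z_β = 2.326 + 0.842 = 3.168.
n = 2 × (3.168 / 0.324)² = 2 × 9.778² = 2 × 95.60 = 191.2.
Round up to the next whole participant.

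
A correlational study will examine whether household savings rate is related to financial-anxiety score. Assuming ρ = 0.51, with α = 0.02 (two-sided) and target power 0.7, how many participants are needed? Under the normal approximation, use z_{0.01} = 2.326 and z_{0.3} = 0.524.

n = 29

Fisher's z: C = ½·ln((1+r)/(1−r)) = ½·ln(3.0816) = 0.5627.
n = ((z_{α/2} + z_β)/C)² + 3.
(2.326 + 0.524) / 0.5627 = 2.850 / 0.5627 = 5.065.
n = 5.065² + 3 = 25.65 + 3 = 28.7.
Round up.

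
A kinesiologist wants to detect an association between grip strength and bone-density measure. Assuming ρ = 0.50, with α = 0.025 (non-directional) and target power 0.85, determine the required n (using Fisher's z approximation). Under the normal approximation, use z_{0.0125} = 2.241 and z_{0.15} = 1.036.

n = 39

Fisher's z: C = ½·ln((1+r)/(1−r)) = ½·ln(3.0000) = 0.5493.
n = ((z_{α/2} + z_β)/C)² + 3.
(2.241 + 1.036) / 0.5493 = 3.277 / 0.5493 = 5.966.
n = 5.966² + 3 = 35.59 + 3 = 38.6.
Round up.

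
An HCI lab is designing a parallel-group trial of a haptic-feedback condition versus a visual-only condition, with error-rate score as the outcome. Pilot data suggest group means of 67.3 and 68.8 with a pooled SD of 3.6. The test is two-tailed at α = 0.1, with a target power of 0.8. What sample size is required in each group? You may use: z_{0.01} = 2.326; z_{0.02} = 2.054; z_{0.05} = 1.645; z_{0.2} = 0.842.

n = 72 per group

Cohen's d = |M₁ − M₂| / SD_pooled = |67.3 − 68.8| / 3.6 = 1.5 / 3.6 = 0.417.
For two independent groups with equal n: n = 2·((z_{α/2} + z_β) / d)².
z_{α/2} + z_β = 1.645 + 0.842 = 2.487.
n = 2 × (2.487 / 0.417)² = 2 × 5.964² = 2 × 35.57 = 71.1.
Round up to the next whole participant.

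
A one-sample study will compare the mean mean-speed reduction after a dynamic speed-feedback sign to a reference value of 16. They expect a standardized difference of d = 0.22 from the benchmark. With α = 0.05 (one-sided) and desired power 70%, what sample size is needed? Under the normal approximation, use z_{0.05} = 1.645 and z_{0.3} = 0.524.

n = 98

For a one-sample test: n = ((z_{α} + z_β) / d)².
z_{α} + z_β = 1.645 + 0.524 = 2.169.
n = (2.169 / 0.22)² = 9.859² = 97.20.
Round up.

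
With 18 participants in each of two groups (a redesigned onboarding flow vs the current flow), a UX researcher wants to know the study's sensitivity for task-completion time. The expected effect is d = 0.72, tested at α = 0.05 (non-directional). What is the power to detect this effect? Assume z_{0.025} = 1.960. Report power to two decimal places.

power ≈ 0.58

For two equal groups, power = Φ(d·√(n/2) − z_{α/2}).
d·√(n/2) = 0.72 × √(18/2) = 0.72 × 3.000 = 2.160.
z_β = 2.160 − 1.960 = 0.200.
Power = Φ(0.200) = 0.579.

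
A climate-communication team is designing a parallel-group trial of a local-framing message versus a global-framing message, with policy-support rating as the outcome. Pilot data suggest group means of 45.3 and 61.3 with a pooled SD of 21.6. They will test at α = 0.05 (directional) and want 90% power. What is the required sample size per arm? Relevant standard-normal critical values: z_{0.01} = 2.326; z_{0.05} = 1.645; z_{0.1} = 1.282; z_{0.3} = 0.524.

n = 32 per group

Cohen's d = |M₁ − M₂| / SD_pooled = |45.3 − 61.3| / 21.6 = 16.0 / 21.6 = 0.741.
For two independent groups with equal n: n = 2·((z_{α} + z_β) / d)².
z_{α} + z_β = 1.645 + 1.282 = 2.927.
n = 2 × (2.927 / 0.741)² = 2 × 3.950² = 2 × 15.60 = 31.2.
Round up to the next whole participant.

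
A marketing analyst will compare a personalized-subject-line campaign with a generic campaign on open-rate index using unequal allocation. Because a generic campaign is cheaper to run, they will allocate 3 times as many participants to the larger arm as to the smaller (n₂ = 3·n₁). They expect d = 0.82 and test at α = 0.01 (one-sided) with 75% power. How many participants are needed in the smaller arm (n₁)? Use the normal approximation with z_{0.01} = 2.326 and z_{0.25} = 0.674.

n₁ = 18

With allocation ratio k = n₂/n₁ = 3, Var(x̄₁−x̄₂) = σ²(1/n₁ + 1/(k·n₁)) = σ²·(k+1)/(k·n₁).
So n₁ = (1 + 1/k)·((z_{α} + z_β)/d)² = 1.333 × (3.000/0.82)².
n₁ = 1.333 × 13.38 = 17.8.
Round up: n₁ = 18, giving n₂ = 3 × 18 = 54.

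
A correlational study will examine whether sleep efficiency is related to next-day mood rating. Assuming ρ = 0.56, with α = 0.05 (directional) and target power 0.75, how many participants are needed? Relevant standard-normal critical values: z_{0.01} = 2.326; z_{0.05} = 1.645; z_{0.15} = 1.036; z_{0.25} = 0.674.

Fisher's z: C = ½·ln((1+r)/(1−r)) = ½·ln(3.5455) = 0.6328.
n = ((z_{α} + z_β)/C)² + 3.
(1.645 + 0.674) / 0.6328 = 2.319 / 0.6328 = 3.665.
n = 3.665² + 3 = 13.43 + 3 = 16.4.
Round up.

n = 17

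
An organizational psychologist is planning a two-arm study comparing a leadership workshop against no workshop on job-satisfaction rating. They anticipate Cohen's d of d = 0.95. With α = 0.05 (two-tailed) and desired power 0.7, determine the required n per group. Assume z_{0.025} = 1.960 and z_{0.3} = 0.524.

For two independent groups with equal n: n = 2·((z_{α/2} + z_β) / d)².
z_{α/2} + z_β = 1.960 + 0.524 = 2.484.
n = 2 × (2.484 / 0.95)² = 2 × 2.615² = 2 × 6.84 = 13.7.
Round up to the next whole participant.

n = 14 per group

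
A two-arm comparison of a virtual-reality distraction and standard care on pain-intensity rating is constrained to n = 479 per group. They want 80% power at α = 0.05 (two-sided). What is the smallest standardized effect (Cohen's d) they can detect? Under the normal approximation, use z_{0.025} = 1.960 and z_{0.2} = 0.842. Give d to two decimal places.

d_min ≈ 0.18

For two independent groups of n = 479 each: d_min = (z_{α/2} + z_β)·√(2/n).
z-sum = 1.960 + 0.842 = 2.802.
d_min = 2.802 × √(2/479) = 2.802 × 0.0646 = 0.181.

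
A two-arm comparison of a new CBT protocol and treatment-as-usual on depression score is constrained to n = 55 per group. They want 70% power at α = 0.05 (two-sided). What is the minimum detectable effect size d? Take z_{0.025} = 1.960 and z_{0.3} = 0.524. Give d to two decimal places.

For two independent groups of n = 55 each: d_min = (z_{α/2} + z_β)·√(2/n).
z-sum = 1.960 + 0.524 = 2.484.
d_min = 2.484 × √(2/55) = 2.484 × 0.1907 = 0.474.

d_min ≈ 0.47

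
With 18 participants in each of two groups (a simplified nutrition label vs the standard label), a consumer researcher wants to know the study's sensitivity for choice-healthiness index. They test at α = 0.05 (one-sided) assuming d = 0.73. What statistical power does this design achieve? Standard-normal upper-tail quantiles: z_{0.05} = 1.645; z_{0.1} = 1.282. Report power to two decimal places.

For two equal groups, power = Φ(d·√(n/2) − z_{α}).
d·√(n/2) = 0.73 × √(18/2) = 0.73 × 3.000 = 2.190.
z_β = 2.190 − 1.645 = 0.545.
Power = Φ(0.545) = 0.707.

power ≈ 0.71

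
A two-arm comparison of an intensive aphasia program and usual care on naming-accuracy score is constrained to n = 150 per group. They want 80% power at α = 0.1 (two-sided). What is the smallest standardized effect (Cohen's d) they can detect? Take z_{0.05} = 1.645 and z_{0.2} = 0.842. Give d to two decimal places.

d_min ≈ 0.29

For two independent groups of n = 150 each: d_min = (z_{α/2} + z_β)·√(2/n).
z-sum = 1.645 + 0.842 = 2.487.
d_min = 2.487 × √(2/150) = 2.487 × 0.1155 = 0.287.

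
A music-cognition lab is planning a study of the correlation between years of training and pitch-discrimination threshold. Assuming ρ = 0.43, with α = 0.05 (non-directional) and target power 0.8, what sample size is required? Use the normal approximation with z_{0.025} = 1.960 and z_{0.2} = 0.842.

Fisher's z: C = ½·ln((1+r)/(1−r)) = ½·ln(2.5088) = 0.4599.
n = ((z_{α/2} + z_β)/C)² + 3.
(1.960 + 0.842) / 0.4599 = 2.802 / 0.4599 = 6.093.
n = 6.093² + 3 = 37.12 + 3 = 40.1.
Round up.

n = 41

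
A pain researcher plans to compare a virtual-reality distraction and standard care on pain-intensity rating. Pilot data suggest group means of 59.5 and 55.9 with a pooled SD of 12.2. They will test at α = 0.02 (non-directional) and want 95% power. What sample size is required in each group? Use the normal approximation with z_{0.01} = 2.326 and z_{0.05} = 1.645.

Cohen's d = |M₁ − M₂| / SD_pooled = |59.5 − 55.9| / 12.2 = 3.6 / 12.2 = 0.295.
For two independent groups with equal n: n = 2·((z_{α/2} + z_β) / d)².
z_{α/2} + z_β = 2.326 + 1.645 = 3.971.
n = 2 × (3.971 / 0.295)² = 2 × 13.461² = 2 × 181.20 = 362.4.
Round up to the next whole participant.

n = 363 per group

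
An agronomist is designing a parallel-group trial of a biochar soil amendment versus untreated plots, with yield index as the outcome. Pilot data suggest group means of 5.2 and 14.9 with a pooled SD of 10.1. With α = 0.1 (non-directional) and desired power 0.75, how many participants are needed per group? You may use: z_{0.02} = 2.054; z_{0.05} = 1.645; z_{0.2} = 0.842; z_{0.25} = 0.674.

n = 12 per group

Cohen's d = |M₁ − M₂| / SD_pooled = |5.2 − 14.9| / 10.1 = 9.7 / 10.1 = 0.960.
For two independent groups with equal n: n = 2·((z_{α/2} + z_β) / d)².
z_{α/2} + z_β = 1.645 + 0.674 = 2.319.
n = 2 × (2.319 / 0.960)² = 2 × 2.416² = 2 × 5.84 = 11.7.
Round up to the next whole participant.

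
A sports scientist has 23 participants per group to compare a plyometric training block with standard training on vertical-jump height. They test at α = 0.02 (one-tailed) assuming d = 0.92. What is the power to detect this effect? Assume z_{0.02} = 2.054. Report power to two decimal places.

For two equal groups, power = Φ(d·√(n/2) − z_{α}).
d·√(n/2) = 0.92 × √(23/2) = 0.92 × 3.391 = 3.120.
z_β = 3.120 − 2.054 = 1.066.
Power = Φ(1.066) = 0.857.

power ≈ 0.86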